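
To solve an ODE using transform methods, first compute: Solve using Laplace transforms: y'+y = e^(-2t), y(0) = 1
Take L: sY - 1+Y = 1/(s+2)
Y(s+1) = 1/(s+2)+1
Y = 1/((s+2)(s+1))+1/(s+1)
Partial fractions: 1/((s+2)(s+1)) = -1/(s+2)+1/(s+1)
So Y = -1/(s+2)+2/(s+1)
Inverse Laplace transform (L^(-1){1/(s+2)} = e^(-2t), L^(-1){1/(s+1)} = e^(-t)):

Answer: y(t) = -1·e^(-2t)+2·e^(-t)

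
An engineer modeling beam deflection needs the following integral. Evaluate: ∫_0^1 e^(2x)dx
Antiderivative: (1/2)e^(2x)
Evaluate: (1/2)(e^2-1)

Answer: (e^2-1)/2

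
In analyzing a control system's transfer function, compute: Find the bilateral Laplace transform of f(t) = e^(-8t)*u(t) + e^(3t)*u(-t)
For e^(-8t)*u(t): L=1/(s+8), Re(s) > -8
For e^(3t)*u(-t): L=-1/(s-3), Re(s) < 3
Combined: F(s)=1/(s+8)-1/(s-3), -8 < Re(s) < 3

Answer: 1/(s+8)-1/(s-3), ROC: -8 < Re(s) < 3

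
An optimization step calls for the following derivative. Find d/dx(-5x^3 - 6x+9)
Power rule: d/dx(ax^n)=n·a·x^(n-1)
Term by term: -15·x^2-6

Answer: -15x^2-6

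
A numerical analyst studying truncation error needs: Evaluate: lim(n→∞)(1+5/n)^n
This is the definition of e^5: lim(1+5/n)^n = e^5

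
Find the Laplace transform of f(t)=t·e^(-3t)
L{t·e^(at)}=1/(s-a)²
L{t·e^(-3t)}=1/(s + 3)²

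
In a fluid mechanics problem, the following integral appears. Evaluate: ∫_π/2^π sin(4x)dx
Antiderivative: -cos(4x)/4
Evaluate at bounds: [-cos(4·π)/4] - [-cos(4·π/2)/4]
= (-(1) + (1))/4 = 0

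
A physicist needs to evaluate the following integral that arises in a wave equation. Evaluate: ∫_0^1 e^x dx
Antiderivative: e^x
Evaluate: (e^1-1)

Answer: e^1-1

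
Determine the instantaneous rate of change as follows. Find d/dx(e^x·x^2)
Product rule: (fg)'=f'g+fg'
f=e^x, f'=e^x
g=x^2, g'=2x

Answer: e^x·x^2+2·e^x·x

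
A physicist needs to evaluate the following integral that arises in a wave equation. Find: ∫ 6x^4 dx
Using power rule: ∫ 6x^4 dx = 6/5 x^5 + C = (6/5)x^5 + C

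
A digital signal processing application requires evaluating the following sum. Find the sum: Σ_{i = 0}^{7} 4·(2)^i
Geometric series: S=a(1 - r^n)/(1 - r)
a=4, r=2, n=8
S=4(1 - 256)/-1=1020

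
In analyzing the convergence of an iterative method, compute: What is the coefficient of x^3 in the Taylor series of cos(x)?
cos(x) has only even powers. Coefficient of x^3 = 0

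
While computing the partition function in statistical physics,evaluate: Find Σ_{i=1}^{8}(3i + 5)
=3·Σ i+5·8=3·36+40=148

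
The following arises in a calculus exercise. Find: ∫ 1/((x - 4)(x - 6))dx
Partial fractions: 1/((x-4)(x-6))=A/(x-4) + B/(x-6)
A=-1/2, B=1/2
∫ [-1/2· 1/(x-4) + 1/2· 1/(x-6)] dx
=(1/2)[ln|x-6| - ln|x-4|] + C

Answer: (1/2)·ln|(x-6)/(x-4)| + C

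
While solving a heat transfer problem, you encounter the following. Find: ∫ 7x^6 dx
Using power rule: ∫ 7x^6 dx = 7/7 x^7+C = x^7+C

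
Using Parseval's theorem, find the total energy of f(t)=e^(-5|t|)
Parseval's theorem: E = integral |f(t)|^2 dt = (1/2pi) integral |F(omega)|^2 domega
E = integral_{-inf}^{inf} e^(-10|t|) dt = 2 * integral_0^inf e^(-10t) dt = 2/(2 * 5) = 1/5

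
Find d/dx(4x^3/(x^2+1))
Quotient rule: (f/g)' = (f'g - fg')/g²
f = 4x^3, f' = 12x^2
g = x^2 + 1, g' = 2x

Answer: (12x^2·(x^2 + 1) - 8x^4)/(x^2 + 1)²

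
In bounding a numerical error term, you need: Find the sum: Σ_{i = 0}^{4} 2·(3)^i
Geometric series: S = a(1 - r^n)/(1 - r)
a = 2, r = 3, n = 5
S = 2(1 - 243)/-2 = 242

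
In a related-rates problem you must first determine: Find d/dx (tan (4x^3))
Chain rule: d/dx[tan(u)]=sec²(u)·u' where u=4x^3
u'=12x^2

Answer: 12x^2·sec²(4x^3)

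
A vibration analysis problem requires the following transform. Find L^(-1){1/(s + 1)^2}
L^(-1){1/(s-a)^n}=t^(n-1)·e^(at)/(n-1)!
Here a=-1, n=2: t^1·e^(-t)/1

Answer: t·e^(-t)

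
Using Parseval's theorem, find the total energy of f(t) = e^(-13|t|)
Parseval's theorem: E=integral |f(t)|^2 dt=(1/2pi) integral |F(omega)|^2 domega
E=integral_{-inf}^{inf} e^(-26|t|) dt=2 * integral_0^inf e^(-26t) dt=2/(2 * 13)=1/13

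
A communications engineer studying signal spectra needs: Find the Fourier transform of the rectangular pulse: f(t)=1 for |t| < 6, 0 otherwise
F(omega) = integral from -6 to 6 of e^(-j * omega * t) dt
= 2 * sin(6 * omega)/omega = 12 * sinc(6 * omega/pi)

Answer: 2 * sin(6 * omega)/omega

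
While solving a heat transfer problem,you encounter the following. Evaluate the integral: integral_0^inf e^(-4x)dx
integral_0^inf e^(-4x) dx = [-1/4 * e^(-4x)]_0^inf
= 0 - (-1/4) = 1/4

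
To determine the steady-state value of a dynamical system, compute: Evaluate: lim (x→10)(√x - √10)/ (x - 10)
Multiply by conjugate (√x + √10)/(√x + √10):
= (x - 10)/((x - 10)(√x + √10)) = 1/(√x + √10)
As x → 10: 1/(2√10)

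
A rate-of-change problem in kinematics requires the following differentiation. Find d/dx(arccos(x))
d/dx[arccos(u)] = -u'/√(1-u²), u = x, u' = 1

Answer: -1/√(1-x²)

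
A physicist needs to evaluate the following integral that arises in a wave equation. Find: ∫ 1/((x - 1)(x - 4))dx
Partial fractions: 1/((x-1)(x-4)) = A/(x-1)+B/(x-4)
A = -1/3, B = 1/3
∫ [-1/3· 1/(x-1)+1/3· 1/(x-4)] dx
= (1/3)[ln|x-4| - ln|x-1|]+C

Answer: (1/3)·ln|(x-4)/(x-1)|+C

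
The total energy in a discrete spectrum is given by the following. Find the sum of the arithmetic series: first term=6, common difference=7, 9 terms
Last term: a_n=6+(9-1)·7=62
Sum=n(a_1+a_n)/2=9(6+62)/2=306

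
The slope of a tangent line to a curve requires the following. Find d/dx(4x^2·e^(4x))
Product rule: (fg)'=f'g + fg'
f=4x^2, f'=8x
g=e^(4x), g'=4·e^(4x)

Answer: 8x·e^(4x) + 16x^2·e^(4x)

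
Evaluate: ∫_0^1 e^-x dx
Antiderivative: -e^-x
Evaluate: -(e^-1 - 1)

Answer: (e^-1 - 1)/(-1)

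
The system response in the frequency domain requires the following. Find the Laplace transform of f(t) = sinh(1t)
L{sinh(at)} = a/(s²-a²)
L{sinh(1t)} = 1/(s²-1)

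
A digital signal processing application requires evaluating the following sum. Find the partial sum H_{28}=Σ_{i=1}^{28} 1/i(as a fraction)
H_28 = 1 + 1/2 + 1/3 + ... + 1/28
= 315404588903/80313433200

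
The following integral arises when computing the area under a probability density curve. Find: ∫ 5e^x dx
Since d/dx[e^x] = + e^x, we get 5e^x + C

Answer: 5e^x + C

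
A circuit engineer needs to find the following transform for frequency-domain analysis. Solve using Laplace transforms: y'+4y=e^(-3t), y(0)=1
Take L: sY - 1 + 4Y = 1/(s + 3)
Y(s + 4) = 1/(s + 3) + 1
Y = 1/((s + 3)(s + 4)) + 1/(s + 4)
Partial fractions: 1/((s + 3)(s + 4)) = 1/(s + 3) - 1/(s + 4)
So Y = 1/(s + 3)
Inverse Laplace transform (L^(-1){1/(s + 3)} = e^(-3t), L^(-1){1/(s + 4)} = e^(-4t)):

Answer: y(t) = 1·e^(-3t)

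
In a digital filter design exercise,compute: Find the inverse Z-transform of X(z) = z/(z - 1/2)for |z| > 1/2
Standard pair: z/(z-a) <-> a^n * u[n] for causal signals
With a = 1/2: x[n] = (1/2)^n * u[n]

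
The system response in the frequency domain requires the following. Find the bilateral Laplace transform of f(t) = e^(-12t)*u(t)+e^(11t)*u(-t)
For e^(-12t)*u(t): L=1/(s+12), Re(s) > -12
For e^(11t)*u(-t): L=-1/(s-11), Re(s) < 11
Combined: F(s)=1/(s+12)-1/(s-11), -12 < Re(s) < 11

Answer: 1/(s+12)-1/(s-11), ROC: -12 < Re(s) < 11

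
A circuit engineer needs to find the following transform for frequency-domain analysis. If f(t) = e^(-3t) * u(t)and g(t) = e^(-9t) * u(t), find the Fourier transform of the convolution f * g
By the convolution theorem: F{f*g}=F(omega)*G(omega)
F(omega)=1/(3 + j*omega), G(omega)=1/(9 + j*omega)
F{f*g}=1/((3 + j*omega)(9 + j*omega))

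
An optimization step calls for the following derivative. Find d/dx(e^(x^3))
Chain rule: d/dx[e^u] = e^u · u' where u = x^3
u' = 3x^2

Answer: 3x^2·e^(x^3)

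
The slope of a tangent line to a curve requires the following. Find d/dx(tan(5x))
Chain rule: d/dx[tan(u)]=sec²(u)·u' where u=5x
u'=5

Answer: 5·sec²(5x)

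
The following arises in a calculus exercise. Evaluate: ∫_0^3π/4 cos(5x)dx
Antiderivative: sin(5x)/5
Evaluate at bounds: [sin(5·3π/4)/5] - [sin(5·0)/5]
=((-√2/2) - (0))/5=-√2/10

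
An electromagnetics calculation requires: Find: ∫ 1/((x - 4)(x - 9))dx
Partial fractions: 1/((x-4)(x-9)) = A/(x-4)+B/(x-9)
A = -1/5, B = 1/5
∫ [-1/5· 1/(x-4)+1/5· 1/(x-9)] dx
= (1/5)[ln|x-9| - ln|x-4|]+C

Answer: (1/5)·ln|(x-9)/(x-4)|+C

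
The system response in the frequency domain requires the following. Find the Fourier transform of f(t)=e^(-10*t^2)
The Fourier transform of a Gaussian e^(-a * t^2) is sqrt(pi/a) * e^(-omega^2/(4a)).
With a=10: F(omega)=sqrt(pi/10) * e^(-omega^2/40)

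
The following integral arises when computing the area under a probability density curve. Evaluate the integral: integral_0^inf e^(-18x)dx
integral_0^inf e^(-18x) dx = [-1/18 * e^(-18x)]_0^inf
= 0 - (-1/18) = 1/18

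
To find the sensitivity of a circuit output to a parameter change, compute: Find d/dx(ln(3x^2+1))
Chain rule: d/dx[ln(u)] = u'/u where u = 3x^2 + 1
u' = 6x

Answer: (6x)/(3x^2 + 1)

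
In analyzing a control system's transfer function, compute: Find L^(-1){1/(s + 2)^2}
L^(-1){1/(s-a)^n} = t^(n-1)·e^(at)/(n-1)!
Here a = -2, n = 2: t^1·e^(-2t)/1

Answer: t·e^(-2t)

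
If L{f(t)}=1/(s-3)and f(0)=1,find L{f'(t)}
L{f'(t)} = s·F(s) - f(0) = s/(s-3)-1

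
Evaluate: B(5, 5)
B(x,y)=Γ(x)Γ(y)/Γ(x+y)=(x-1)!(y-1)!/(x+y-1)!
B(5,5)=4!·4!/9!=1/630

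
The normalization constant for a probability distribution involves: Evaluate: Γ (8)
Γ(n)=(n-1)! for positive integers
Γ(8)=7!=5040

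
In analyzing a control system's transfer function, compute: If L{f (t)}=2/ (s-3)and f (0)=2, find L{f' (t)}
L{f'(t)} = s·F(s) - f(0) = 2s/(s-3)-2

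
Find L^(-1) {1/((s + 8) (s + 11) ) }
Partial fractions: 1/((s+8)(s+11))=A/(s+8)+B/(s+11)
Cover-up: A=1/(s+11)|_{s=-8}=1/3; B=1/(s+8)|_{s=-11}=-1/3
L^(-1)=(1/3)e^(-8t) - (1/3)e^(-11t)

Answer: (1/3)(e^(-8t) - e^(-11t))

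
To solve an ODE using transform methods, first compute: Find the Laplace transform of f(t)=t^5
L{t^n} = n!/s^(n+1)
L{t^5} = 5!/s^6 = 120/s^6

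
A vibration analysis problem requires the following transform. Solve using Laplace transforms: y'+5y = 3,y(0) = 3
Take L of both sides: sY(s) - 3 + 5Y(s)=3/s
Y(s)(s + 5)=3/s + 3
Y(s)=3/(s(s + 5)) + 3/(s + 5)
Partial fractions: 3/(s(s + 5))=(3/5)/s - (3/5)/(s + 5)
So Y(s)=(3/5)/s + (12/5)/(s + 5)
Inverse transform (L^(-1){1/s}=1, L^(-1){1/(s + 5)}=e^(-5t)):

Answer: y(t)=3/5 + (12/5)·e^(-5t)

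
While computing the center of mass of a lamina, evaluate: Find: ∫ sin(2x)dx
Using substitution u = 2x: ∫ sin(u) du/2 = -cos(u)/2 + C

Answer: (-1/2)cos(2x) + C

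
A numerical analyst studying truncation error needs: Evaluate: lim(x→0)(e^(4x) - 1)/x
L'Hôpital (0/0): lim 4e^(4x)/1=4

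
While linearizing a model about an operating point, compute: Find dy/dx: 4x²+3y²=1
Differentiate: 8x+6y·(dy/dx) = 0
dy/dx = -8x/(6y) = -(4/3)·(x/y)

Answer: dy/dx = -(4/3)·(x/y)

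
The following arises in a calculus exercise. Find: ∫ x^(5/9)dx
Power rule: ∫ x^(5/9) dx = x^(14/9)/(14/9) + C

Answer: (9/14)·x^(14/9) + C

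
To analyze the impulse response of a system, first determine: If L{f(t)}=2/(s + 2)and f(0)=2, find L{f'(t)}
L{f'(t)}=s·F(s) - f(0)=2s/(s + 2) - 2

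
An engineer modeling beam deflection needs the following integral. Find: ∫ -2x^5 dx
Using power rule: ∫ -2x^5 dx=-2/6 x^6 + C=(-1/3)x^6 + C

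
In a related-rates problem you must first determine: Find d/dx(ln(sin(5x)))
Chain rule: d/dx[ln(u)]=u'/u where u=sin(5x)
u'=5cos(5x)

Answer: (5cos(5x))/(sin(5x))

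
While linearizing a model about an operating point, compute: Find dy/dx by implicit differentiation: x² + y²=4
Differentiate both sides: 2x+2y·(dy/dx) = 0
Solve: dy/dx = -2x/(2y) = -x/y

Answer: dy/dx = -x/y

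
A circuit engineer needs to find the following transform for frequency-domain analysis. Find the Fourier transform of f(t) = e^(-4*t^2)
The Fourier transform of a Gaussian e^(-a*t^2) is sqrt(pi/a)*e^(-omega^2/(4a)).
With a = 4: F(omega) = sqrt(pi)/2*e^(-omega^2/16)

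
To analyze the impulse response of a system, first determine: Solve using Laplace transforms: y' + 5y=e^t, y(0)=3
Take L: sY - 3+5Y=1/(s-1)
Y(s+5)=1/(s-1)+3
Y=1/((s-1)(s+5))+3/(s+5)
Partial fractions: 1/((s-1)(s+5))=(1/6)/(s-1) - (1/6)/(s+5)
So Y=(1/6)/(s-1)+(17/6)/(s+5)
Inverse Laplace transform (L^(-1){1/(s-1)}=e^t, L^(-1){1/(s+5)}=e^(-5t)):

Answer: y(t)=(1/6)·e^t+(17/6)·e^(-5t)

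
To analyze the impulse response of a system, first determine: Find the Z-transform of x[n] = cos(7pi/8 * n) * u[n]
Z{cos(w0 * n) * u[n]}=z(z - cos(w0))/(z^2-2z * cos(w0)+1)
With w0=7pi/8: X(z)=z(z - cos(7pi/8))/(z^2-2z * cos(7pi/8)+1)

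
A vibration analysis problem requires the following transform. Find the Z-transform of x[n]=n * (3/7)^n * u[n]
Using the property Z{n * a^n * u[n]}=az/(z-a)^2
With a=3/7: X(z)=(3/7)z/(z - 3/7)^2, |z| > 3/7

Answer: (3/7)z/(z - 3/7)^2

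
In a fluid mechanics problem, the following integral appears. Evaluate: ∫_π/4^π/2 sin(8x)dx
Antiderivative: -cos(8x)/8
Evaluate at bounds: [-cos(8·π/2)/8] - [-cos(8·π/4)/8]
=(-(1) + (1))/8=0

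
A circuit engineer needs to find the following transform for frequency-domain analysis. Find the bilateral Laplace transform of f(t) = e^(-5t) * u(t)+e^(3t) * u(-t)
For e^(-5t)*u(t): L = 1/(s+5), Re(s) > -5
For e^(3t)*u(-t): L = -1/(s-3), Re(s) < 3
Combined: F(s) = 1/(s+5)-1/(s-3), -5 < Re(s) < 3

Answer: 1/(s+5)-1/(s-3), ROC: -5 < Re(s) < 3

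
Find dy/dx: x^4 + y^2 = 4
Differentiate: 4x^3 + 2y·(dy/dx)=0
dy/dx=-4x^3/(2y)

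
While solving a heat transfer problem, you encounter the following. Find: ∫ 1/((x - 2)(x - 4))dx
Partial fractions: 1/((x-2)(x-4)) = A/(x-2)+B/(x-4)
A = -1/2, B = 1/2
∫ [-1/2· 1/(x-2)+1/2· 1/(x-4)] dx
= (1/2)[ln|x-4| - ln|x-2|]+C

Answer: (1/2)·ln|(x-4)/(x-2)|+C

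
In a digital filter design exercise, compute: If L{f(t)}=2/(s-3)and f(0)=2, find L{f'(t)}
L{f'(t)}=s·F(s) - f(0)=2s/(s-3) - 2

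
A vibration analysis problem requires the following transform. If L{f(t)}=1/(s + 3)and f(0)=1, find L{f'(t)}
L{f'(t)} = s·F(s) - f(0) = s/(s + 3) - 1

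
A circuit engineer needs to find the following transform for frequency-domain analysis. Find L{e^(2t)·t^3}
First shifting: L{e^(at)f(t)} = F(s-a)
L{t^3} = 6/s^4
Shift s → s-2: 6/(s-2)^4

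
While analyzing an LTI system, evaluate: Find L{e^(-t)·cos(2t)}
First shifting: L{e^(at)f(t)}=F(s-a)
L{cos(2t)}=s/(s²+4)
Shift: (s+1)/((s+1)²+4)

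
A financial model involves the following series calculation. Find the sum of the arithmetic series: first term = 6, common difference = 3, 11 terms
Last term: a_n = 6+(11-1)·3 = 36
Sum = n(a_1+a_n)/2 = 11(6+36)/2 = 231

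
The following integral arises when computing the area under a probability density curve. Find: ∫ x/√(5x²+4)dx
Let u = 5x²+4, du = 10x dx
∫ (1/10)·u^(-1/2) du = √u/5+C

Answer: √(5x²+4)/5+C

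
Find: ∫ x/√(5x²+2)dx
Let u = 5x²+2, du = 10x dx
∫ (1/10)·u^(-1/2) du = √u/5+C

Answer: √(5x²+2)/5+C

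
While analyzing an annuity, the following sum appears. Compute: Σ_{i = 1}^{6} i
Using formula: Σ i^1=n(n+1)/2=6·7/2=21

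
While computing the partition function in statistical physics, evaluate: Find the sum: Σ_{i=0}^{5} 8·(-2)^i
Geometric series: S = a(1 - r^n)/(1 - r)
a = 8, r = -2, n = 6
S = 8(1-64)/3 = -168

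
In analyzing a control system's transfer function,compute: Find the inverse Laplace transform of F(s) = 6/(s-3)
L^(-1){6/(s-a)}=c·e^(at)
Here a=3, c=6

Answer: 6e^(3t)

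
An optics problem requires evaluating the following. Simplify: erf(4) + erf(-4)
erf is odd: erf(-4) = -erf(4)
erf(4)+erf(-4) = erf(4) - erf(4) = 0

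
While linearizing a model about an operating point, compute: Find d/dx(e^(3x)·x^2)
Product rule: (fg)' = f'g + fg'
f = e^(3x), f' = 3·e^(3x)
g = x^2, g' = 2x

Answer: 3·e^(3x)·x^2 + 2·e^(3x)·x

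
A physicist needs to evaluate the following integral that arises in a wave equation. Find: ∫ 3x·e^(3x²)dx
Let u=3x², du=6x dx
∫ (1/2)e^u du=e^u/2+C

Answer: e^(3x²)/2+C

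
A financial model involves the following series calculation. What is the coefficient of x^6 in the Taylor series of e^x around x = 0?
Taylor series of e^x=Σ x^n/n!
Coefficient of x^6=1/6!=1/720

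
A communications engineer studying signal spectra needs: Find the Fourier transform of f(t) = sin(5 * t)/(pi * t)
sin(W * t)/(pi * t) = (W/pi) * sinc(W * t/pi) is the impulse response of the ideal low-pass filter with cutoff W (here W = 5).
Its Fourier transform is a rectangular function:
F(omega) = 1 for |omega| < 5, 0 otherwise

Answer: rect(omega/10) [i.e., 1 for |omega| < 5, 0 otherwise]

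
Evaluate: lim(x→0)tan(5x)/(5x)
tan(u) ≈ u for small u:
tan(5x)/(5x) ≈ 5x/(5x) = 5/5

Answer: 1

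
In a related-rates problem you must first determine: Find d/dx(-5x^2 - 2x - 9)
Power rule: d/dx(ax^n) = n·a·x^(n-1)
Term by term: -10·x - 2

Answer: -10x - 2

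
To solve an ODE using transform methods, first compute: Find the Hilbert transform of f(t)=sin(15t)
The Hilbert transform shifts each frequency component by -pi/2.
H{sin(wt)} = -cos(wt)
With w = 15: H{sin(15t)} = -cos(15t)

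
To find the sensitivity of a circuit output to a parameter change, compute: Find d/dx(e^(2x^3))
Chain rule: d/dx[e^u] = e^u · u' where u = 2x^3
u' = 6x^2

Answer: 6x^2·e^(2x^3)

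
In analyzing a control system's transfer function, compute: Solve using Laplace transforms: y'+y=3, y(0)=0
Take L of both sides: sY(s)-0+Y(s)=3/s
Y(s)(s+1)=3/s+0
Y(s)=3/(s(s+1))+0/(s+1)
Partial fractions: 3/(s(s+1))=3/s - 3/(s+1)
So Y(s)=3/s - 3/(s+1)
Inverse transform (L^(-1){1/s}=1, L^(-1){1/(s+1)}=e^(-t)):

Answer: y(t)=3-3·e^(-t)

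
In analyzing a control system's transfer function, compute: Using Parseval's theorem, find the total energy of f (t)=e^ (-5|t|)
Parseval's theorem: E = integral |f(t)|^2 dt = (1/2pi) integral |F(omega)|^2 domega
E = integral_{-inf}^{inf} e^(-10|t|) dt = 2 * integral_0^inf e^(-10t) dt = 2/(2 * 5) = 1/5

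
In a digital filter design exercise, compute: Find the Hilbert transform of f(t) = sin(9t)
The Hilbert transform shifts each frequency component by -pi/2.
H{sin(wt)}=-cos(wt)
With w=9: H{sin(9t)}=-cos(9t)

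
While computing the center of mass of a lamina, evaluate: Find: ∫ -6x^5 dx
Using power rule: ∫ -6x^5 dx=-6/6 x^6+C=-x^6+C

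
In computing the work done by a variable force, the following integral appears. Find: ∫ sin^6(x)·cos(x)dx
Let u = sin(x), du = cos(x) dx
∫ u^6 du = u^7/7+C

Answer: sin^7(x)/7+C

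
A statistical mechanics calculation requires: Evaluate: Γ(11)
Γ(n) = (n-1)! for positive integers
Γ(11) = 10! = 3628800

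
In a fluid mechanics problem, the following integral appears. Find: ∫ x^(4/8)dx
Power rule: ∫ x^(1/2) dx=x^(3/2)/(3/2)+C

Answer: (2/3)·x^(3/2)+C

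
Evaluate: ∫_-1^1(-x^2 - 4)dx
Step 1: Find antiderivative F(x) = (-1/3)x^3 - 4x
Step 2: F(1) - F(-1) = -13/3 - (13/3) = -26/3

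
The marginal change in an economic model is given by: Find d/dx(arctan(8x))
d/dx[arctan(u)] = u'/(1+u²), u = 8x, u' = 8

Answer: 8/(1+64x²)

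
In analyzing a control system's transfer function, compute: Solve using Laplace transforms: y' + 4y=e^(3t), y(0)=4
Take L: sY - 4 + 4Y = 1/(s-3)
Y(s + 4) = 1/(s-3) + 4
Y = 1/((s-3)(s + 4)) + 4/(s + 4)
Partial fractions: 1/((s-3)(s + 4)) = (1/7)/(s-3) - (1/7)/(s + 4)
So Y = (1/7)/(s-3) + (27/7)/(s + 4)
Inverse Laplace transform (L^(-1){1/(s-3)} = e^(3t), L^(-1){1/(s + 4)} = e^(-4t)):

Answer: y(t) = (1/7)·e^(3t) + (27/7)·e^(-4t)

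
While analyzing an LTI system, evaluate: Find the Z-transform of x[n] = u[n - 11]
Using the time-shift property: Z{u[n-11]}=z^(-11)*z/(z-1)
=z^(-10)/(z-1)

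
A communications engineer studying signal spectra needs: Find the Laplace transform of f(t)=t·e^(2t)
L{t·e^(at)} = 1/(s-a)²
L{t·e^(2t)} = 1/(s-2)²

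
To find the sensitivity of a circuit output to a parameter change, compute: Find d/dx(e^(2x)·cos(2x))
Product rule: (fg)'=f'g+fg'
f=e^(2x), f'=2·e^(2x)
g=cos(2x), g'=-2·sin(2x)

Answer: 2·e^(2x)·cos(2x)-2·e^(2x)·sin(2x)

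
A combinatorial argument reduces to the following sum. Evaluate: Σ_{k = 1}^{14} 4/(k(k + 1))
Partial fractions: 4/(k(k + 1)) = 4/k - 4/(k + 1)
Telescoping sum: 4(1 - 1/15) = 4·14/15

Answer: 56/15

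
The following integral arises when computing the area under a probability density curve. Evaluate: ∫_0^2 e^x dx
Antiderivative: e^x
Evaluate: (e^2-1)

Answer: e^2-1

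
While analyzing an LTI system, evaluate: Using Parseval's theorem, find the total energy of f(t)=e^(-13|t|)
Parseval's theorem: E=integral |f(t)|^2 dt=(1/2pi) integral |F(omega)|^2 domega
E=integral_{-inf}^{inf} e^(-26|t|) dt=2*integral_0^inf e^(-26t) dt=2/(2*13)=1/13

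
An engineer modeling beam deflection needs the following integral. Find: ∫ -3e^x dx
Since d/dx[e^x]=+ e^x, we get -3e^x + C

Answer: -3e^x + C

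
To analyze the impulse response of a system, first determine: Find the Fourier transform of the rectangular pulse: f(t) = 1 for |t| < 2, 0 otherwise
F(omega)=integral from -2 to 2 of e^(-j * omega * t) dt
=2 * sin(2 * omega)/omega=4 * sinc(2 * omega/pi)

Answer: 2 * sin(2 * omega)/omega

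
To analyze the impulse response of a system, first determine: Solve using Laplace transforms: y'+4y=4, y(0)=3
Take L of both sides: sY(s) - 3 + 4Y(s) = 4/s
Y(s)(s + 4) = 4/s + 3
Y(s) = 4/(s(s + 4)) + 3/(s + 4)
Partial fractions: 4/(s(s + 4)) = 1/s - 1/(s + 4)
So Y(s) = 1/s + 2/(s + 4)
Inverse transform (L^(-1){1/s} = 1, L^(-1){1/(s + 4)} = e^(-4t)):

Answer: y(t) = 1 + 2·e^(-4t)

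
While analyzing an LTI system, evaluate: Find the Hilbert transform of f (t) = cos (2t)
The Hilbert transform shifts each frequency component by -pi/2.
H{cos(wt)}=sin(wt)
With w=2: H{cos(2t)}=sin(2t)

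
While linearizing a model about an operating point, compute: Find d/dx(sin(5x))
Chain rule: d/dx[sin(u)]=cos(u)·u' where u=5x
u'=5

Answer: 5·cos(5x)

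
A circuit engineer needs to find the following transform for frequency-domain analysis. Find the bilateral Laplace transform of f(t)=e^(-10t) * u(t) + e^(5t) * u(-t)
For e^(-10t) * u(t): L = 1/(s + 10), Re(s) > -10
For e^(5t) * u(-t): L = -1/(s-5), Re(s) < 5
Combined: F(s) = 1/(s + 10) - 1/(s-5), -10 < Re(s) < 5

Answer: 1/(s + 10) - 1/(s-5), ROC: -10 < Re(s) < 5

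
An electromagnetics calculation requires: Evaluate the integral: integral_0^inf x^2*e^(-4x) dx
This is a Gamma integral. Substitute u=4x (du=4 dx):
integral_0^inf x^2 * e^(-4x) dx=(1/4^3) integral_0^inf u^2 * e^(-u) du
=Gamma(3)/4^3=2!/4^3=2/64

Answer: 1/32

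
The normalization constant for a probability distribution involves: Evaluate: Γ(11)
Γ(n) = (n-1)! for positive integers
Γ(11) = 10! = 3628800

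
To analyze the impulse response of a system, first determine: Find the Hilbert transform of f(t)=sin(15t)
The Hilbert transform shifts each frequency component by -pi/2.
H{sin(wt)} = -cos(wt)
With w = 15: H{sin(15t)} = -cos(15t)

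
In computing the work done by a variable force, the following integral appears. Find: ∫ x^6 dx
Using power rule: ∫ x^6 dx = 1/7 x^7 + C = (1/7)x^7 + C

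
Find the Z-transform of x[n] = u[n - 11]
Using the time-shift property: Z{u[n-11]} = z^(-11)*z/(z-1)
= z^(-10)/(z-1)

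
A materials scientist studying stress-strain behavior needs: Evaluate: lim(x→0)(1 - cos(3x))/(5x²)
Using 1-cos(u) ≈ u²/2 for small u:
(1-cos(3x)) ≈ (3x)²/2 = 9x²/2
So limit = 9/(2·5) = 9/10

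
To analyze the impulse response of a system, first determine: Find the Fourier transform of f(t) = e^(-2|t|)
Using the standard pair: F{e^(-a|t|)}=2a/(a^2+omega^2)
With a=2: F(omega)=4/(4+omega^2)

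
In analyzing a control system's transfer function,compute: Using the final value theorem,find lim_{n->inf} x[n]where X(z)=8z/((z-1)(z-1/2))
Final value theorem: lim x[n] = lim_{z->1} (z-1) * X(z)
(z-1) * X(z) = 8z/(z-1/2)
As z->1: 8/(1-1/2) = 8/(1/2) = 16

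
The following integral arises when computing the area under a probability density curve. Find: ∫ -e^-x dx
Since d/dx[e^-x] = - e^-x, we get 1e^-x + C

Answer: e^-x + C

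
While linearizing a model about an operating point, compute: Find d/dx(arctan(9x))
d/dx[arctan(u)]=u'/(1+u²), u=9x, u'=9

Answer: 9/(1+81x²)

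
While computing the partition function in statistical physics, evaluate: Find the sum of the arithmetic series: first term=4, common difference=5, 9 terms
Last term: a_n = 4+(9-1)·5 = 44
Sum = n(a_1+a_n)/2 = 9(4+44)/2 = 216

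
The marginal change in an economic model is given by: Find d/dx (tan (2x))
Chain rule: d/dx[tan(u)] = sec²(u)·u' where u = 2x
u' = 2

Answer: 2·sec²(2x)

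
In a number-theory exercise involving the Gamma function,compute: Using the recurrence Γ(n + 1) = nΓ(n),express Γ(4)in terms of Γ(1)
Γ(4)=3Γ(3)=3·2Γ(2)=...=3!·Γ(1)=6·Γ(1)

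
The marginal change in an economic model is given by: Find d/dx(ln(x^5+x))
Chain rule: d/dx[ln(u)] = u'/u where u = x^5+x
u' = 5x^4+1

Answer: (5x^4+1)/(x^5+x)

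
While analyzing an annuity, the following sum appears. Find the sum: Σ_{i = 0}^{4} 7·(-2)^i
Geometric series: S = a(1 - r^n)/(1 - r)
a = 7, r = -2, n = 5
S = 7(1+32)/3 = 77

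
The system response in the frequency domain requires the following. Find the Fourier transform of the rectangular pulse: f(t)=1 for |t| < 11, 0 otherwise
F(omega)=integral from -11 to 11 of e^(-j * omega * t) dt
=2 * sin(11 * omega)/omega=22 * sinc(11 * omega/pi)

Answer: 2 * sin(11 * omega)/omega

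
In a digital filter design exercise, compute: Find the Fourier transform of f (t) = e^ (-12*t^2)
The Fourier transform of a Gaussian e^(-a*t^2) is sqrt(pi/a)*e^(-omega^2/(4a)).
With a = 12: F(omega) = sqrt(pi/12)*e^(-omega^2/48)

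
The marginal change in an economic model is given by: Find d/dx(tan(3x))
Chain rule: d/dx[tan(u)] = sec²(u)·u' where u = 3x
u' = 3

Answer: 3·sec²(3x)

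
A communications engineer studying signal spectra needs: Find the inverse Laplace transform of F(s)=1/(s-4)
L^(-1){1/(s-a)}=c·e^(at)
Here a=4, c=1

Answer: e^(4t)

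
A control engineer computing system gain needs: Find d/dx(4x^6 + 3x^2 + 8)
Power rule: d/dx(ax^n) = n·a·x^(n-1)
Term by term: 24·x^5 + 6·x

Answer: 24x^5 + 6x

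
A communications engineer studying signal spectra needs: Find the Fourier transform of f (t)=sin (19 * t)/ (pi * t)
sin(W*t)/(pi*t) = (W/pi)*sinc(W*t/pi) is the impulse response of the ideal low-pass filter with cutoff W (here W = 19).
Its Fourier transform is a rectangular function:
F(omega) = 1 for |omega| < 19, 0 otherwise

Answer: rect(omega/38) [i.e., 1 for |omega| < 19, 0 otherwise]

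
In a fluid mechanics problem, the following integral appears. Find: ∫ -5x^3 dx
Using power rule: ∫ -5x^3 dx=-5/4 x^4+C=(-5/4)x^4+C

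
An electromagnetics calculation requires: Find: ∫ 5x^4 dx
Using power rule: ∫ 5x^4 dx = 5/5 x^5+C = x^5+C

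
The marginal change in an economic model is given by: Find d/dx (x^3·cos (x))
Product rule: (fg)'=f'g + fg'
f=x^3, f'=3x^2
g=cos(x), g'=-sin(x)

Answer: 3x^2·cos(x) - x^3·sin(x)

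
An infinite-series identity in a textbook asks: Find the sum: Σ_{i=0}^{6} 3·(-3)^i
Geometric series: S = a(1 - r^n)/(1 - r)
a = 3, r = -3, n = 7
S = 3(1+2187)/4 = 1641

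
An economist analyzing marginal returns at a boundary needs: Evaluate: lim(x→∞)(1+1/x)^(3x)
Rewrite as [(1 + 1/x)^x]^3.
lim(1 + 1/x)^x = e^1, so limit = (e^1)^3 = e^3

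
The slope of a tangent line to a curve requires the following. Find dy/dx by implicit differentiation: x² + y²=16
Differentiate both sides: 2x + 2y·(dy/dx)=0
Solve: dy/dx=-2x/(2y)=-x/y

Answer: dy/dx=-x/y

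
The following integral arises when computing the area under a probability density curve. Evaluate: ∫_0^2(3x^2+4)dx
Step 1: Find antiderivative F(x) = x^3 + 4x
Step 2: F(2) - F(0) = 16 - (0) = 16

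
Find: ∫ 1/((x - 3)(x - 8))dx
Partial fractions: 1/((x-3)(x-8)) = A/(x-3) + B/(x-8)
A = -1/5, B = 1/5
∫ [-1/5· 1/(x-3) + 1/5· 1/(x-8)] dx
= (1/5)[ln|x-8| - ln|x-3|] + C

Answer: (1/5)·ln|(x-8)/(x-3)| + C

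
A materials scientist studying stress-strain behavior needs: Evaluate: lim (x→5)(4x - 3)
Polynomial is continuous, so substitute x = 5:
4·5-3 = 17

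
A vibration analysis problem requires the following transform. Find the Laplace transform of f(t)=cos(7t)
L{cos(wt)}=s/(s² + w²)
L{cos(7t)}=s/(s² + 49)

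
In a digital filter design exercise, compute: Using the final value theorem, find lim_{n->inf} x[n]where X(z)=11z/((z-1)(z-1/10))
Final value theorem: lim x[n]=lim_{z->1} (z-1) * X(z)
(z-1) * X(z)=11z/(z-1/10)
As z->1: 11/(1-1/10)=11/(9/10)=110/9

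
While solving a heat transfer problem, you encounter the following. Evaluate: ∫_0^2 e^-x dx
Antiderivative: -e^-x
Evaluate: -(e^-2 - 1)

Answer: (e^-2 - 1)/(-1)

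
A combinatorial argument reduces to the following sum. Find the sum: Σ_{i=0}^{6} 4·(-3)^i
Geometric series: S = a(1 - r^n)/(1 - r)
a = 4, r = -3, n = 7
S = 4(1+2187)/4 = 2188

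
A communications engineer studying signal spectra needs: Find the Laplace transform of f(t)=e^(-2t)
L{e^(at)} = 1/(s-a)
L{e^(-2t)} = 1/(s + 2)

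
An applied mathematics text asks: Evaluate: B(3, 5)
B(x,y)=Γ(x)Γ(y)/Γ(x + y)=(x-1)!(y-1)!/(x + y-1)!
B(3,5)=2!·4!/7!=1/105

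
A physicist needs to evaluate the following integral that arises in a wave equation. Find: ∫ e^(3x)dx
Since d/dx[e^(3x)] = 3e^(3x), we get 1/3 e^(3x) + C

Answer: (1/3)e^(3x) + C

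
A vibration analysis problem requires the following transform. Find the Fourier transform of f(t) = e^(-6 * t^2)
The Fourier transform of a Gaussian e^(-a * t^2) is sqrt(pi/a) * e^(-omega^2/(4a)).
With a=6: F(omega)=sqrt(pi/6) * e^(-omega^2/24)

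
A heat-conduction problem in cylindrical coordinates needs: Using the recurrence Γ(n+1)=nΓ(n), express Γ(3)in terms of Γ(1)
Γ(3)=2Γ(2)=2·1Γ(1)=...=2!·Γ(1)=2·Γ(1)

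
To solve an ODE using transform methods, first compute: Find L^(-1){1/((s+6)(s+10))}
Partial fractions: 1/((s+6)(s+10))=A/(s+6)+B/(s+10)
Cover-up: A=1/(s+10)|_{s=-6}=1/4; B=1/(s+6)|_{s=-10}=-1/4
L^(-1)=(1/4)e^(-6t) - (1/4)e^(-10t)

Answer: (1/4)(e^(-6t) - e^(-10t))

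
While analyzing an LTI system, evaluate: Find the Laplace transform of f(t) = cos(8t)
L{cos(wt)}=s/(s² + w²)
L{cos(8t)}=s/(s² + 64)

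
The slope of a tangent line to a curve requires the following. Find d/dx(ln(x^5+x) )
Chain rule: d/dx[ln(u)] = u'/u where u = x^5 + x
u' = 5x^4 + 1

Answer: (5x^4 + 1)/(x^5 + x)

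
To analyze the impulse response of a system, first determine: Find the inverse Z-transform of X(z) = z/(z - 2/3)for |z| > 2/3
Standard pair: z/(z-a) <-> a^n * u[n] for causal signals
With a=2/3: x[n]=(2/3)^n * u[n]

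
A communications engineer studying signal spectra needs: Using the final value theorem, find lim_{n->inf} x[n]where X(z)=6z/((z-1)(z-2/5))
Final value theorem: lim x[n]=lim_{z->1} (z-1)*X(z)
(z-1)*X(z)=6z/(z-2/5)
As z->1: 6/(1-2/5)=6/(3/5)=10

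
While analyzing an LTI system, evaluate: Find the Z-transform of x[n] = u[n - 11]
Using the time-shift property: Z{u[n-11]}=z^(-11) * z/(z-1)
=z^(-10)/(z-1)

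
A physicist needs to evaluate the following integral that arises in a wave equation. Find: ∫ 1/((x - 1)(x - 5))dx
Partial fractions: 1/((x-1)(x-5))=A/(x-1)+B/(x-5)
A=-1/4, B=1/4
∫ [-1/4· 1/(x-1)+1/4· 1/(x-5)] dx
=(1/4)[ln|x-5| - ln|x-1|]+C

Answer: (1/4)·ln|(x-5)/(x-1)|+C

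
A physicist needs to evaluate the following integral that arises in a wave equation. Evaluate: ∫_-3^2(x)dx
Step 1: Find antiderivative F(x) = (1/2)x^2
Step 2: F(2) - F(-3) = 2 - (9/2) = -5/2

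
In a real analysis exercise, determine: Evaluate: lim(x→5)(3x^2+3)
Polynomial is continuous, so substitute x = 5:
3·5^2+3 = 78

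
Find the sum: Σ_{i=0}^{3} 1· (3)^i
Geometric series: S=a(1 - r^n)/(1 - r)
a=1, r=3, n=4
S=1(1-81)/-2=40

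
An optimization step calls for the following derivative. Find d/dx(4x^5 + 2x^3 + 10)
Power rule: d/dx(ax^n)=n·a·x^(n-1)
Term by term: 20·x^4+6·x^2

Answer: 20x^4+6x^2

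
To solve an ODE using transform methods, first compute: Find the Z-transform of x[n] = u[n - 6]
Using the time-shift property: Z{u[n-6]} = z^(-6)*z/(z-1)
= z^(-5)/(z-1)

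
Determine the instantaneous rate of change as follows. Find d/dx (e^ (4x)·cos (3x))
Product rule: (fg)' = f'g + fg'
f = e^(4x), f' = 4·e^(4x)
g = cos(3x), g' = -3·sin(3x)

Answer: 4·e^(4x)·cos(3x) - 3·e^(4x)·sin(3x)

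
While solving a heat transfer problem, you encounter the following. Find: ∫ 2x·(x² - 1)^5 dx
Let u = x² - 1, du = 2x dx
∫ u^5 du = u^6/6+C

Answer: (x² - 1)^6/6+C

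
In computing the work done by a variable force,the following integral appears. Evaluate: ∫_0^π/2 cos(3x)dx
Antiderivative: sin(3x)/3
Evaluate at bounds: [sin(3·π/2)/3] - [sin(3·0)/3]
= ((-1) - (0))/3 = -1/3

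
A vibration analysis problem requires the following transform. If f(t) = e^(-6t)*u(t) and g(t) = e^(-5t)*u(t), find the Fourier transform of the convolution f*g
By the convolution theorem: F{f * g}=F(omega) * G(omega)
F(omega)=1/(6+j * omega), G(omega)=1/(5+j * omega)
F{f * g}=1/((6+j * omega)(5+j * omega))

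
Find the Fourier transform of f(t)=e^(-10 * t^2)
The Fourier transform of a Gaussian e^(-a * t^2) is sqrt(pi/a) * e^(-omega^2/(4a)).
With a = 10: F(omega) = sqrt(pi/10) * e^(-omega^2/40)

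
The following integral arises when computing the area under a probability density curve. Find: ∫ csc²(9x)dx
Since d/dx[-cot(9x)] = 9csc²(9x), integral = -cot(9x)/9+C

Answer: (-1/9)cot(9x)+C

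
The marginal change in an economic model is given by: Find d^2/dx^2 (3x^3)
Apply power rule 2 times:
d^1: 9x^2
d^2: 18x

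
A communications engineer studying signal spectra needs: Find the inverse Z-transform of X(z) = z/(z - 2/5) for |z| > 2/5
Standard pair: z/(z-a) <-> a^n * u[n] for causal signals
With a=2/5: x[n]=(2/5)^n * u[n]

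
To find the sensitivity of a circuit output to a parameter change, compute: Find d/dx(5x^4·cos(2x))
Product rule: (fg)' = f'g+fg'
f = 5x^4, f' = 20x^3
g = cos(2x), g' = -2·sin(2x)

Answer: 20x^3·cos(2x)-10x^4·sin(2x)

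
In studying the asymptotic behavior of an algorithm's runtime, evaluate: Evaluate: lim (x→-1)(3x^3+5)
Polynomial is continuous, so substitute x = -1:
3·(-1)^3+5 = 2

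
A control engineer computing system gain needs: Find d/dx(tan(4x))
Chain rule: d/dx[tan(u)] = sec²(u)·u' where u = 4x
u' = 4

Answer: 4·sec²(4x)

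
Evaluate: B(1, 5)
B(x,y) = Γ(x)Γ(y)/Γ(x+y) = (x-1)!(y-1)!/(x+y-1)!
B(1,5) = 0!·4!/5! = 1/5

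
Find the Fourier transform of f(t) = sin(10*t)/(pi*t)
sin(W*t)/(pi*t) = (W/pi)*sinc(W*t/pi) is the impulse response of the ideal low-pass filter with cutoff W (here W = 10).
Its Fourier transform is a rectangular function:
F(omega) = 1 for |omega| < 10, 0 otherwise

Answer: rect(omega/20) [i.e., 1 for |omega| < 10, 0 otherwise]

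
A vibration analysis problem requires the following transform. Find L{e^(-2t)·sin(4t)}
First shifting: L{e^(at)f(t)} = F(s-a)
L{sin(4t)} = 4/(s²+16)
Shift: 4/((s+2)²+16)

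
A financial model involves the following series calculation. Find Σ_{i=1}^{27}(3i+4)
= 3·Σ i + 4·27 = 3·378 + 108 = 1242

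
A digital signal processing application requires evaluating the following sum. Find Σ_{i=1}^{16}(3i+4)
=3·Σ i + 4·16=3·136 + 64=472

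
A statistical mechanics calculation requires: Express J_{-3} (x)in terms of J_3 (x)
For integer n: J_{-n}(x)=(-1)^n J_n(x)
With n=3: J_{-3}(x)=(-1)^3 J_3(x)=-J_3(x)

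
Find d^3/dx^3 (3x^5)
Apply power rule 3 times:
d^1: 15x^4
d^2: 60x^3
d^3: 180x^2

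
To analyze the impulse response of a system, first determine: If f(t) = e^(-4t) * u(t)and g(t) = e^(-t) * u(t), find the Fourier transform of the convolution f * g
By the convolution theorem: F{f * g} = F(omega) * G(omega)
F(omega) = 1/(4+j * omega), G(omega) = 1/(1+j * omega)
F{f * g} = 1/((4+j * omega)(1+j * omega))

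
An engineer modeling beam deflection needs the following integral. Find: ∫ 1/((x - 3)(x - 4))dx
Partial fractions: 1/((x-3)(x-4)) = A/(x-3)+B/(x-4)
A = -1, B = 1
∫ [-1· 1/(x-3)+1· 1/(x-4)] dx
= (1)[ln|x-4| - ln|x-3|]+C

Answer: ln|(x-4)/(x-3)|+C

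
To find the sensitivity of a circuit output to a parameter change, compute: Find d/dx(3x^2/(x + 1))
Quotient rule: (f/g)' = (f'g - fg')/g²
f = 3x^2, f' = 6x
g = x+1, g' = 1

Answer: (6x·(x+1)-3x^2)/(x+1)²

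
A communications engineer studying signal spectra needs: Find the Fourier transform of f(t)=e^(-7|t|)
Using the standard pair: F{e^(-a|t|)} = 2a/(a^2+omega^2)
With a = 7: F(omega) = 14/(49+omega^2)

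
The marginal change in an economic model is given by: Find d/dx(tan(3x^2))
Chain rule: d/dx[tan(u)]=sec²(u)·u' where u=3x^2
u'=6x

Answer: 6x·sec²(3x^2)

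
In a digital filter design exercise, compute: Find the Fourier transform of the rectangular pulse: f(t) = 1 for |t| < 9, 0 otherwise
F(omega) = integral from -9 to 9 of e^(-j * omega * t) dt
= 2 * sin(9 * omega)/omega = 18 * sinc(9 * omega/pi)

Answer: 2 * sin(9 * omega)/omega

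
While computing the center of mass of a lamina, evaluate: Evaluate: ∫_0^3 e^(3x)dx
Antiderivative: (1/3)e^(3x)
Evaluate: (1/3)(e^9 - 1)

Answer: (e^9 - 1)/3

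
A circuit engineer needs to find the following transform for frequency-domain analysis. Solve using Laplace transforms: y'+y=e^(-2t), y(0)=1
Take L: sY - 1 + Y = 1/(s + 2)
Y(s + 1) = 1/(s + 2) + 1
Y = 1/((s + 2)(s + 1)) + 1/(s + 1)
Partial fractions: 1/((s + 2)(s + 1)) = -1/(s + 2) + 1/(s + 1)
So Y = -1/(s + 2) + 2/(s + 1)
Inverse Laplace transform (L^(-1){1/(s + 2)} = e^(-2t), L^(-1){1/(s + 1)} = e^(-t)):

Answer: y(t) = -1·e^(-2t) + 2·e^(-t)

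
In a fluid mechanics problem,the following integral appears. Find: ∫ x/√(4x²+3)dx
Let u=4x² + 3, du=8x dx
∫ (1/8)·u^(-1/2) du=√u/4 + C

Answer: √(4x² + 3)/4 + C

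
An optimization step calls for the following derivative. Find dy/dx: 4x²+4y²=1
Differentiate: 8x+8y·(dy/dx)=0
dy/dx=-8x/(8y)=-1·(x/y)

Answer: dy/dx=-1·(x/y)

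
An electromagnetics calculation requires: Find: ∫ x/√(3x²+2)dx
Let u=3x²+2, du=6x dx
∫ (1/6)·u^(-1/2) du=√u/3+C

Answer: √(3x²+2)/3+C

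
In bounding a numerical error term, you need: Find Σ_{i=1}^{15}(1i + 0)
= 1·Σ i + 0·15 = 1·120 + 0 = 120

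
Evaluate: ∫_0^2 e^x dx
Antiderivative: e^x
Evaluate: (e^2-1)

Answer: e^2-1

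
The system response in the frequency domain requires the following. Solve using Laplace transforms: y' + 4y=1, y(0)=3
Take L of both sides: sY(s)-3+4Y(s)=1/s
Y(s)(s+4)=1/s+3
Y(s)=1/(s(s+4))+3/(s+4)
Partial fractions: 1/(s(s+4))=(1/4)/s - (1/4)/(s+4)
So Y(s)=(1/4)/s+(11/4)/(s+4)
Inverse transform (L^(-1){1/s}=1, L^(-1){1/(s+4)}=e^(-4t)):

Answer: y(t)=1/4+(11/4)·e^(-4t)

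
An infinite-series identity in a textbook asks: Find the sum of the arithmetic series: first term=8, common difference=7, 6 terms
Last term: a_n=8+(6-1)·7=43
Sum=n(a_1+a_n)/2=6(8+43)/2=153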